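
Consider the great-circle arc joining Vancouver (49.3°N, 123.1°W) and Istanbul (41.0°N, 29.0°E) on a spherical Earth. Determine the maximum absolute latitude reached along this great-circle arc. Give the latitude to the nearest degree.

≈ 77°N

The great circle lies in the plane with unit normal n̂ = (p₁ × p₂)/|p₁ × p₂|.
Here n̂_z ≈ +0.231; the vertex latitude is φ_max = arccos|n̂_z| ≈ 76.7°.
Check via Clairaut: cos φ_max = |cos φ₁| · sin C = cos(49.3°)·sin(20.7°) ≈ 0.231, again giving ≈ 76.7°.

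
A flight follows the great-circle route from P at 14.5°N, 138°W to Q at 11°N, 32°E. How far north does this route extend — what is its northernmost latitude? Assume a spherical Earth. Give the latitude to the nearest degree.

The great circle lies in the plane with unit normal n̂ = (p₁ × p₂)/|p₁ × p₂|.
Here n̂_z ≈ +0.359; the vertex latitude is φ_max = arccos|n̂_z| ≈ 69.0°.
Check via Clairaut: cos φ_max = |cos φ₁| · sin C = cos(14.5°)·sin(21.8°) ≈ 0.359, again giving ≈ 69.0°.

≈ 69°N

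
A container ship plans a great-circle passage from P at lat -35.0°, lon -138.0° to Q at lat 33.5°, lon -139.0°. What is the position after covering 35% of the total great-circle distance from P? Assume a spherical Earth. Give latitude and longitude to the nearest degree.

Write both endpoints as unit vectors p₁, p₂ with components (cos φ cos λ, cos φ sin λ, sin φ).
The central angle between the endpoints is δ = arccos(p₁·p₂) ≈ 1.196 rad (68.5°).
Interpolate at f = 0.35 with slerp weights a = sin((1−f)δ)/sin δ ≈ 0.754, b = sin(fδ)/sin δ ≈ 0.437.
p = a·p₁ + b·p₂ ≈ (-0.734, -0.652, -0.191); φ = arcsin(p_z) ≈ -11.03°, λ = atan2(p_y, p_x) ≈ -138.37°.

≈ lat -11°, lon -138°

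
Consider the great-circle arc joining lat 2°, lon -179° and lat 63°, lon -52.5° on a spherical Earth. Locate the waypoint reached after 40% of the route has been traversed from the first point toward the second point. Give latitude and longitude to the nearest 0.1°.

Convert each endpoint to a unit vector on the sphere (x = cos φ cos λ, y = cos φ sin λ, z = sin φ).
The central angle between the endpoints is δ = arccos(p₁·p₂) ≈ 1.812 rad (103.8°).
Interpolate at f = 0.40 with slerp weights a = sin((1−f)δ)/sin δ ≈ 0.912, b = sin(fδ)/sin δ ≈ 0.683.
p = a·p₁ + b·p₂ ≈ (-0.722, -0.262, 0.640); φ = arcsin(p_z) ≈ 39.80°, λ = atan2(p_y, p_x) ≈ -160.08°.

≈ lat 39.8°, lon -160.1°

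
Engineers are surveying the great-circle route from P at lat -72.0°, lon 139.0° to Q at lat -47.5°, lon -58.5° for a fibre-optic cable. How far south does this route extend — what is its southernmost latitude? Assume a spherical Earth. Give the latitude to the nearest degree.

≈ -86°

The great circle lies in the plane with unit normal n̂ = (p₁ × p₂)/|p₁ × p₂|.
Here n̂_z ≈ +0.073; the vertex latitude is φ_max = arccos|n̂_z| ≈ 85.8°.
Check via Clairaut: cos φ_max = |cos φ₁| · sin C = cos(72.0°)·sin(166.4°) ≈ 0.073, again giving ≈ 85.8°.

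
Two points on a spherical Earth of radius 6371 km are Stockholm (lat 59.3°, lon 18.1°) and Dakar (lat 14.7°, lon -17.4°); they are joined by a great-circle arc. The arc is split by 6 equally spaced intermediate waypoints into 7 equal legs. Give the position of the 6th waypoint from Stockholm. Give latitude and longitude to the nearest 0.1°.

Write both endpoints as unit vectors p₁, p₂ with components (cos φ cos λ, cos φ sin λ, sin φ).
The central angle between the endpoints is δ = arccos(p₁·p₂) ≈ 0.902 rad (51.7°).
Interpolate at f = 6/7 with slerp weights a = sin((1−f)δ)/sin δ ≈ 0.164, b = sin(fδ)/sin δ ≈ 0.890.
p = a·p₁ + b·p₂ ≈ (0.901, -0.231, 0.367); φ = arcsin(p_z) ≈ 21.51°, λ = atan2(p_y, p_x) ≈ -14.41°.

≈ lat 21.5°, lon -14.4°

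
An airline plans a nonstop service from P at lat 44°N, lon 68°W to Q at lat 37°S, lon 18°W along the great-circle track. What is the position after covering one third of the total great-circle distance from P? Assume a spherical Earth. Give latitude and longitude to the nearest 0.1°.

Write both endpoints as unit vectors p₁, p₂ with components (cos φ cos λ, cos φ sin λ, sin φ).
The central angle between the endpoints is δ = arccos(p₁·p₂) ≈ 1.620 rad (92.8°).
Interpolate at f = 1/3 with slerp weights a = sin((1−f)δ)/sin δ ≈ 0.883, b = sin(fδ)/sin δ ≈ 0.515.
p = a·p₁ + b·p₂ ≈ (0.629, -0.716, 0.304); φ = arcsin(p_z) ≈ 17.67°, λ = atan2(p_y, p_x) ≈ -48.70°.

≈ lat 17.7°N, lon 48.7°W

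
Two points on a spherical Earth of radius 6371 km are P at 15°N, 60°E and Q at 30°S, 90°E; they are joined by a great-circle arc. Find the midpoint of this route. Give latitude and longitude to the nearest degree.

≈ 8°S, 74°E

The haversine formula gives a central angle δ ≈ 0.933 rad (53.5°) between the endpoints.
Interpolate at f = 1/2 with slerp weights a = sin((1−f)δ)/sin δ ≈ 0.560, b = sin(fδ)/sin δ ≈ 0.560.
p = a·p₁ + b·p₂ ≈ (0.270, 0.953, -0.135); φ = arcsin(p_z) ≈ -7.76°, λ = atan2(p_y, p_x) ≈ 74.16°.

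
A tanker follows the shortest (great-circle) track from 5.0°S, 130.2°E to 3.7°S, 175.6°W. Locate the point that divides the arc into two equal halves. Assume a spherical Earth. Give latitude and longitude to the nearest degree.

≈ 5°S, 157°E

The haversine formula gives a central angle δ ≈ 0.943 rad (54.0°) between the endpoints.
Interpolate at f = 1/2 with slerp weights a = sin((1−f)δ)/sin δ ≈ 0.561, b = sin(fδ)/sin δ ≈ 0.561.
p = a·p₁ + b·p₂ ≈ (-0.919, 0.384, -0.085); φ = arcsin(p_z) ≈ -4.88°, λ = atan2(p_y, p_x) ≈ 157.33°.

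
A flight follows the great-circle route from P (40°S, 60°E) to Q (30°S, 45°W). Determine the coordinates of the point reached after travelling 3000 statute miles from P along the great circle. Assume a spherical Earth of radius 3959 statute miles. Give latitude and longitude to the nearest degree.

The haversine formula gives a central angle δ ≈ 1.421 rad (81.4°) between the endpoints. The total great-circle distance is δ·R ≈ 1.421 × 3959 ≈ 5624 mi, so the target fraction is f = 3000/5624 ≈ 0.533.
Interpolate at f ≈ 0.533 with slerp weights a = sin((1−f)δ)/sin δ ≈ 0.622, b = sin(fδ)/sin δ ≈ 0.695.
p = a·p₁ + b·p₂ ≈ (0.664, -0.013, -0.748); φ = arcsin(p_z) ≈ -48.38°, λ = atan2(p_y, p_x) ≈ -1.11°.

≈ (48°S, 1°W)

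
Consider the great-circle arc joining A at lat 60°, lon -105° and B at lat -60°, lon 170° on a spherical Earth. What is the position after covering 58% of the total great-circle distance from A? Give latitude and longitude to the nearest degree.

From cos δ = sin φ₁ sin φ₂ + cos φ₁ cos φ₂ cos Δλ, the central angle is δ ≈ 2.387 rad (136.7°).
Interpolate at f = 0.58 with slerp weights a = sin((1−f)δ)/sin δ ≈ 1.230, b = sin(fδ)/sin δ ≈ 1.434.
p = a·p₁ + b·p₂ ≈ (-0.865, -0.469, -0.177); φ = arcsin(p_z) ≈ -10.18°, λ = atan2(p_y, p_x) ≈ -151.52°.

≈ lat -10°, lon -152°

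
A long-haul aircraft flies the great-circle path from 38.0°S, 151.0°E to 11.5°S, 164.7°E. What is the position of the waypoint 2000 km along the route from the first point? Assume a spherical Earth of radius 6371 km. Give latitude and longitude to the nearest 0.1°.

≈ 21.8°S, 160.1°E

Write both endpoints as unit vectors p₁, p₂ with components (cos φ cos λ, cos φ sin λ, sin φ).
The central angle between the endpoints is δ = arccos(p₁·p₂) ≈ 0.510 rad (29.2°). The total great-circle distance is δ·R ≈ 0.510 × 6371 ≈ 3246 km, so the target fraction is f = 2000/3246 ≈ 0.616.
Interpolate at f ≈ 0.616 with slerp weights a = sin((1−f)δ)/sin δ ≈ 0.398, b = sin(fδ)/sin δ ≈ 0.633.
p = a·p₁ + b·p₂ ≈ (-0.873, 0.316, -0.372); φ = arcsin(p_z) ≈ -21.81°, λ = atan2(p_y, p_x) ≈ 160.11°.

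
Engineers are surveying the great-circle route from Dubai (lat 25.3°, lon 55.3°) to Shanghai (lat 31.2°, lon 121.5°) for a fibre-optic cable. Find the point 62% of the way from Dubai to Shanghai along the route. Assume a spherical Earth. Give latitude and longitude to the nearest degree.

From cos δ = sin φ₁ sin φ₂ + cos φ₁ cos φ₂ cos Δλ, the central angle is δ ≈ 1.008 rad (57.8°).
Interpolate at f = 0.62 with slerp weights a = sin((1−f)δ)/sin δ ≈ 0.442, b = sin(fδ)/sin δ ≈ 0.692.
p = a·p₁ + b·p₂ ≈ (-0.082, 0.833, 0.547); φ = arcsin(p_z) ≈ 33.18°, λ = atan2(p_y, p_x) ≈ 95.60°.

≈ lat 33°, lon 96°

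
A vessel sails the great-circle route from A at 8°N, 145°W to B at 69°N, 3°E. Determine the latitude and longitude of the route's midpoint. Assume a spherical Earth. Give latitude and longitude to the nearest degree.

Write both endpoints as unit vectors p₁, p₂ with components (cos φ cos λ, cos φ sin λ, sin φ).
The central angle between the endpoints is δ = arccos(p₁·p₂) ≈ 1.743 rad (99.8°).
Interpolate at f = 1/2 with slerp weights a = sin((1−f)δ)/sin δ ≈ 0.777, b = sin(fδ)/sin δ ≈ 0.777.
p = a·p₁ + b·p₂ ≈ (-0.352, -0.427, 0.833); φ = arcsin(p_z) ≈ 56.42°, λ = atan2(p_y, p_x) ≈ -129.53°.

≈ 56°N, 130°W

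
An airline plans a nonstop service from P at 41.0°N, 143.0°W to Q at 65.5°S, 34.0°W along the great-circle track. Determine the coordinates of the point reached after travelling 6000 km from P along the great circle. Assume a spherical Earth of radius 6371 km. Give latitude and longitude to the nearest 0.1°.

The haversine formula gives a central angle δ ≈ 2.345 rad (134.3°) between the endpoints. The total great-circle distance is δ·R ≈ 2.345 × 6371 ≈ 14938 km, so the target fraction is f = 6000/14938 ≈ 0.402.
Interpolate at f ≈ 0.402 with slerp weights a = sin((1−f)δ)/sin δ ≈ 1.378, b = sin(fδ)/sin δ ≈ 1.131.
p = a·p₁ + b·p₂ ≈ (-0.442, -0.888, -0.124); φ = arcsin(p_z) ≈ -7.15°, λ = atan2(p_y, p_x) ≈ -116.46°.

≈ 7.1°S, 116.5°W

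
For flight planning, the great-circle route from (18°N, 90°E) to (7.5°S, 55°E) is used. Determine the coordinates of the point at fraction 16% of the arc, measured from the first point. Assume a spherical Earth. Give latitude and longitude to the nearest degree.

Write both endpoints as unit vectors p₁, p₂ with components (cos φ cos λ, cos φ sin λ, sin φ).
The central angle between the endpoints is δ = arccos(p₁·p₂) ≈ 0.749 rad (42.9°).
Interpolate at f = 0.16 with slerp weights a = sin((1−f)δ)/sin δ ≈ 0.864, b = sin(fδ)/sin δ ≈ 0.176.
p = a·p₁ + b·p₂ ≈ (0.100, 0.965, 0.244); φ = arcsin(p_z) ≈ 14.13°, λ = atan2(p_y, p_x) ≈ 84.09°.

≈ (14°N, 84°E)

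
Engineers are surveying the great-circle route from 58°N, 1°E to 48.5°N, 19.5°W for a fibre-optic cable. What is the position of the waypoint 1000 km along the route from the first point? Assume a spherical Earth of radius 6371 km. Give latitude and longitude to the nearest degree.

Convert each endpoint to a unit vector on the sphere (x = cos φ cos λ, y = cos φ sin λ, z = sin φ).
The central angle between the endpoints is δ = arccos(p₁·p₂) ≈ 0.269 rad (15.4°). The total great-circle distance is δ·R ≈ 0.269 × 6371 ≈ 1714 km, so the target fraction is f = 1000/1714 ≈ 0.584.
Interpolate at f ≈ 0.584 with slerp weights a = sin((1−f)δ)/sin δ ≈ 0.421, b = sin(fδ)/sin δ ≈ 0.588.
p = a·p₁ + b·p₂ ≈ (0.590, -0.126, 0.797); φ = arcsin(p_z) ≈ 52.87°, λ = atan2(p_y, p_x) ≈ -12.07°.

≈ 53°N, 12°W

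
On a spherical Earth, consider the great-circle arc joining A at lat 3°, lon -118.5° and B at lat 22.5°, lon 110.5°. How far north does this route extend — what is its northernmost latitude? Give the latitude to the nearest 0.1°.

≈ 30.8°

The great circle lies in the plane with unit normal n̂ = (p₁ × p₂)/|p₁ × p₂|.
Here n̂_z ≈ -0.859; the vertex latitude is φ_max = arccos|n̂_z| ≈ 30.8°.
Check via Clairaut: cos φ_max = |cos φ₁| · sin C = cos(3.0°)·sin(59.3°) ≈ 0.859, again giving ≈ 30.8°.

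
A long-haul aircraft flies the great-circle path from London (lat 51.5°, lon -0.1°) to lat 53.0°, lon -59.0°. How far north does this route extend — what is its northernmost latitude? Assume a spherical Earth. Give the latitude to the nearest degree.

The great circle lies in the plane with unit normal n̂ = (p₁ × p₂)/|p₁ × p₂|.
Here n̂_z ≈ -0.558; the vertex latitude is φ_max = arccos|n̂_z| ≈ 56.1°.
Check via Clairaut: cos φ_max = |cos φ₁| · sin C = cos(51.5°)·sin(63.8°) ≈ 0.558, again giving ≈ 56.1°.

≈ 56°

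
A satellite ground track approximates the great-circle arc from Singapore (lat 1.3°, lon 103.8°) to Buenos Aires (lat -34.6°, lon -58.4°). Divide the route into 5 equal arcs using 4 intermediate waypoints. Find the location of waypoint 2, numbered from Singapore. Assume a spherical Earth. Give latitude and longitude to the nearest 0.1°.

Convert each endpoint to a unit vector on the sphere (x = cos φ cos λ, y = cos φ sin λ, z = sin φ).
The central angle between the endpoints is δ = arccos(p₁·p₂) ≈ 2.492 rad (142.8°).
Interpolate at f = 2/5 with slerp weights a = sin((1−f)δ)/sin δ ≈ 1.649, b = sin(fδ)/sin δ ≈ 1.389.
p = a·p₁ + b·p₂ ≈ (0.206, 0.627, -0.751); φ = arcsin(p_z) ≈ -48.69°, λ = atan2(p_y, p_x) ≈ 71.84°.

≈ lat -48.7°, lon 71.8°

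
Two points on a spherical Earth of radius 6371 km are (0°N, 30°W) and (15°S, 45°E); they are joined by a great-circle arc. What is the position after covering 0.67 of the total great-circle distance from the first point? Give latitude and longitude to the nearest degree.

≈ (12°S, 20°E)

Convert each endpoint to a unit vector on the sphere (x = cos φ cos λ, y = cos φ sin λ, z = sin φ).
The central angle between the endpoints is δ = arccos(p₁·p₂) ≈ 1.318 rad (75.5°).
Interpolate at f = 0.67 with slerp weights a = sin((1−f)δ)/sin δ ≈ 0.435, b = sin(fδ)/sin δ ≈ 0.798.
p = a·p₁ + b·p₂ ≈ (0.922, 0.327, -0.207); φ = arcsin(p_z) ≈ -11.92°, λ = atan2(p_y, p_x) ≈ 19.55°.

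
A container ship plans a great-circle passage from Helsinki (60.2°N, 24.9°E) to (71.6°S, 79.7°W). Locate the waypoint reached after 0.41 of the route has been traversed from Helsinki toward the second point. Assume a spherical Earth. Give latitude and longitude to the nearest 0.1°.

≈ (3.9°N, 7.2°W)

The haversine formula gives a central angle δ ≈ 2.612 rad (149.6°) between the endpoints.
Interpolate at f = 0.41 with slerp weights a = sin((1−f)δ)/sin δ ≈ 1.978, b = sin(fδ)/sin δ ≈ 1.737.
p = a·p₁ + b·p₂ ≈ (0.990, -0.125, 0.069); φ = arcsin(p_z) ≈ 3.93°, λ = atan2(p_y, p_x) ≈ -7.23°.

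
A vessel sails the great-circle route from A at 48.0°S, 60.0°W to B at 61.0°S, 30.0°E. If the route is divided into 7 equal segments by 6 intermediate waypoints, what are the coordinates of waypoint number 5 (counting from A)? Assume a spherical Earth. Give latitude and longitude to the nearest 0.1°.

≈ 64.7°S, 0.2°W

Write both endpoints as unit vectors p₁, p₂ with components (cos φ cos λ, cos φ sin λ, sin φ).
The central angle between the endpoints is δ = arccos(p₁·p₂) ≈ 0.863 rad (49.5°).
Interpolate at f = 5/7 with slerp weights a = sin((1−f)δ)/sin δ ≈ 0.321, b = sin(fδ)/sin δ ≈ 0.761.
p = a·p₁ + b·p₂ ≈ (0.427, -0.002, -0.904); φ = arcsin(p_z) ≈ -64.72°, λ = atan2(p_y, p_x) ≈ -0.23°.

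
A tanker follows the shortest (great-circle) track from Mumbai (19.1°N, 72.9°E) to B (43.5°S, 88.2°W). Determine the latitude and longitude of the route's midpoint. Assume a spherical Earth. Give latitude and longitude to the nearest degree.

Write both endpoints as unit vectors p₁, p₂ with components (cos φ cos λ, cos φ sin λ, sin φ).
The central angle between the endpoints is δ = arccos(p₁·p₂) ≈ 2.634 rad (150.9°).
Interpolate at f = 1/2 with slerp weights a = sin((1−f)δ)/sin δ ≈ 1.990, b = sin(fδ)/sin δ ≈ 1.990.
p = a·p₁ + b·p₂ ≈ (0.598, 0.355, -0.719); φ = arcsin(p_z) ≈ -45.94°, λ = atan2(p_y, p_x) ≈ 30.65°.

≈ (46°S, 31°E)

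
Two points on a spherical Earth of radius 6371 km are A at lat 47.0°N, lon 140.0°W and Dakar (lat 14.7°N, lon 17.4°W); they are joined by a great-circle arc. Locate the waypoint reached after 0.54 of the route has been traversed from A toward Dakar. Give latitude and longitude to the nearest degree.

≈ lat 48°N, lon 56°W

Write both endpoints as unit vectors p₁, p₂ with components (cos φ cos λ, cos φ sin λ, sin φ).
The central angle between the endpoints is δ = arccos(p₁·p₂) ≈ 1.741 rad (99.8°).
Interpolate at f = 0.54 with slerp weights a = sin((1−f)δ)/sin δ ≈ 0.729, b = sin(fδ)/sin δ ≈ 0.820.
p = a·p₁ + b·p₂ ≈ (0.376, -0.557, 0.741); φ = arcsin(p_z) ≈ 47.81°, λ = atan2(p_y, p_x) ≈ -55.96°.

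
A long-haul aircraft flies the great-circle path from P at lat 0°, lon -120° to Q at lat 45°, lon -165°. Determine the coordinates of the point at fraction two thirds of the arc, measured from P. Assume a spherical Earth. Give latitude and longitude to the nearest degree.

≈ lat 32°, lon -146°

From cos δ = sin φ₁ sin φ₂ + cos φ₁ cos φ₂ cos Δλ, the central angle is δ ≈ 1.047 rad (60.0°).
Interpolate at f = 2/3 with slerp weights a = sin((1−f)δ)/sin δ ≈ 0.395, b = sin(fδ)/sin δ ≈ 0.742.
p = a·p₁ + b·p₂ ≈ (-0.704, -0.478, 0.525); φ = arcsin(p_z) ≈ 31.66°, λ = atan2(p_y, p_x) ≈ -145.85°.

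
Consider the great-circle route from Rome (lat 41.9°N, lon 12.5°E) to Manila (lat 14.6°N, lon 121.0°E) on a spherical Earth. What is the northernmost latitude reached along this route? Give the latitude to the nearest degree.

≈ 47°N

The great circle lies in the plane with unit normal n̂ = (p₁ × p₂)/|p₁ × p₂|.
Here n̂_z ≈ +0.684; the vertex latitude is φ_max = arccos|n̂_z| ≈ 46.8°.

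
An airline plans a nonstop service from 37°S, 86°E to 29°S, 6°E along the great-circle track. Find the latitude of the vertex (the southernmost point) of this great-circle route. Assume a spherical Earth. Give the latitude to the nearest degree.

≈ 41°S

The great circle lies in the plane with unit normal n̂ = (p₁ × p₂)/|p₁ × p₂|.
Here n̂_z ≈ -0.755; the vertex latitude is φ_max = arccos|n̂_z| ≈ 40.9°.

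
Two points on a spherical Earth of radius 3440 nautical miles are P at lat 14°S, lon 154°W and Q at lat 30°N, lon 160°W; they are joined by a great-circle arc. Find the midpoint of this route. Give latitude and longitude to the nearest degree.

≈ lat 8°N, lon 157°W

Convert each endpoint to a unit vector on the sphere (x = cos φ cos λ, y = cos φ sin λ, z = sin φ).
The central angle between the endpoints is δ = arccos(p₁·p₂) ≈ 0.775 rad (44.4°).
Interpolate at f = 1/2 with slerp weights a = sin((1−f)δ)/sin δ ≈ 0.540, b = sin(fδ)/sin δ ≈ 0.540.
p = a·p₁ + b·p₂ ≈ (-0.910, -0.390, 0.139); φ = arcsin(p_z) ≈ 8.01°, λ = atan2(p_y, p_x) ≈ -156.83°.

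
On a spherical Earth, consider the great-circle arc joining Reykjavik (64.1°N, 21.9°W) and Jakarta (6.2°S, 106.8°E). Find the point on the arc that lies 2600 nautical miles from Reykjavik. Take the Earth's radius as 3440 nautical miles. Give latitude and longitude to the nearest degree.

Convert each endpoint to a unit vector on the sphere (x = cos φ cos λ, y = cos φ sin λ, z = sin φ).
The central angle between the endpoints is δ = arccos(p₁·p₂) ≈ 1.948 rad (111.6°). The total great-circle distance is δ·R ≈ 1.948 × 3440 ≈ 6702 nmi, so the target fraction is f = 2600/6702 ≈ 0.388.
Interpolate at f ≈ 0.388 with slerp weights a = sin((1−f)δ)/sin δ ≈ 1.000, b = sin(fδ)/sin δ ≈ 0.738.
p = a·p₁ + b·p₂ ≈ (0.193, 0.539, 0.820); φ = arcsin(p_z) ≈ 55.05°, λ = atan2(p_y, p_x) ≈ 70.30°.

≈ 55°N, 70°E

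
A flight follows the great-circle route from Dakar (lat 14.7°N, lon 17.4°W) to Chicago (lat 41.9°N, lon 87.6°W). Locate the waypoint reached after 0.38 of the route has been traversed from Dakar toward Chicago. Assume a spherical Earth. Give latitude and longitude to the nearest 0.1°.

Write both endpoints as unit vectors p₁, p₂ with components (cos φ cos λ, cos φ sin λ, sin φ).
The central angle between the endpoints is δ = arccos(p₁·p₂) ≈ 1.145 rad (65.6°).
Interpolate at f = 0.38 with slerp weights a = sin((1−f)δ)/sin δ ≈ 0.716, b = sin(fδ)/sin δ ≈ 0.463.
p = a·p₁ + b·p₂ ≈ (0.675, -0.551, 0.491); φ = arcsin(p_z) ≈ 29.38°, λ = atan2(p_y, p_x) ≈ -39.23°.

≈ lat 29.4°N, lon 39.2°W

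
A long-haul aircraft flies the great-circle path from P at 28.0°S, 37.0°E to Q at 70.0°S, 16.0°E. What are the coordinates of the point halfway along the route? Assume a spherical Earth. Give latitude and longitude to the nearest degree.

Write both endpoints as unit vectors p₁, p₂ with components (cos φ cos λ, cos φ sin λ, sin φ).
The central angle between the endpoints is δ = arccos(p₁·p₂) ≈ 0.763 rad (43.7°).
Interpolate at f = 1/2 with slerp weights a = sin((1−f)δ)/sin δ ≈ 0.539, b = sin(fδ)/sin δ ≈ 0.539.
p = a·p₁ + b·p₂ ≈ (0.557, 0.337, -0.759); φ = arcsin(p_z) ≈ -49.38°, λ = atan2(p_y, p_x) ≈ 31.18°.

≈ 49°S, 31°E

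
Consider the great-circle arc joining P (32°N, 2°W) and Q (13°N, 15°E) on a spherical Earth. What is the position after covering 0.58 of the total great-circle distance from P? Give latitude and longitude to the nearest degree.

Convert each endpoint to a unit vector on the sphere (x = cos φ cos λ, y = cos φ sin λ, z = sin φ).
The central angle between the endpoints is δ = arccos(p₁·p₂) ≈ 0.429 rad (24.6°).
Interpolate at f = 0.58 with slerp weights a = sin((1−f)δ)/sin δ ≈ 0.431, b = sin(fδ)/sin δ ≈ 0.592.
p = a·p₁ + b·p₂ ≈ (0.922, 0.137, 0.361); φ = arcsin(p_z) ≈ 21.19°, λ = atan2(p_y, p_x) ≈ 8.42°.

≈ (21°N, 8°E)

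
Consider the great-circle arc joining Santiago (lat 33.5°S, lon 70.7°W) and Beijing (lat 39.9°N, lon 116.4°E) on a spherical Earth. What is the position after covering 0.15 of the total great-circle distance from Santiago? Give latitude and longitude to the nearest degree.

≈ lat 13°S, lon 87°W

Convert each endpoint to a unit vector on the sphere (x = cos φ cos λ, y = cos φ sin λ, z = sin φ).
The central angle between the endpoints is δ = arccos(p₁·p₂) ≈ 2.992 rad (171.4°).
Interpolate at f = 0.15 with slerp weights a = sin((1−f)δ)/sin δ ≈ 3.784, b = sin(fδ)/sin δ ≈ 2.915.
p = a·p₁ + b·p₂ ≈ (0.048, -0.975, -0.218); φ = arcsin(p_z) ≈ -12.61°, λ = atan2(p_y, p_x) ≈ -87.16°.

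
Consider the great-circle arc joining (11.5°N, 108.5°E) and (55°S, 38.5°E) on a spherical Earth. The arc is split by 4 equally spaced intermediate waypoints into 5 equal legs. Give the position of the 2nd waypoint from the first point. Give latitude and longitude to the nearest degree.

The haversine formula gives a central angle δ ≈ 1.542 rad (88.3°) between the endpoints.
Interpolate at f = 2/5 with slerp weights a = sin((1−f)δ)/sin δ ≈ 0.799, b = sin(fδ)/sin δ ≈ 0.579.
p = a·p₁ + b·p₂ ≈ (0.011, 0.949, -0.315); φ = arcsin(p_z) ≈ -18.34°, λ = atan2(p_y, p_x) ≈ 89.32°.

≈ (18°S, 89°E)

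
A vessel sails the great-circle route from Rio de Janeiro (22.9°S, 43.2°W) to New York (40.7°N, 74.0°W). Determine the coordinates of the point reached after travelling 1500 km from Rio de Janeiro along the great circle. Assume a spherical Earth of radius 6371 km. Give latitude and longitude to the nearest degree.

≈ 11°S, 49°W

Write both endpoints as unit vectors p₁, p₂ with components (cos φ cos λ, cos φ sin λ, sin φ).
The central angle between the endpoints is δ = arccos(p₁·p₂) ≈ 1.217 rad (69.7°). The total great-circle distance is δ·R ≈ 1.217 × 6371 ≈ 7756 km, so the target fraction is f = 1500/7756 ≈ 0.193.
Interpolate at f ≈ 0.193 with slerp weights a = sin((1−f)δ)/sin δ ≈ 0.886, b = sin(fδ)/sin δ ≈ 0.249.
p = a·p₁ + b·p₂ ≈ (0.647, -0.740, -0.183); φ = arcsin(p_z) ≈ -10.53°, λ = atan2(p_y, p_x) ≈ -48.83°.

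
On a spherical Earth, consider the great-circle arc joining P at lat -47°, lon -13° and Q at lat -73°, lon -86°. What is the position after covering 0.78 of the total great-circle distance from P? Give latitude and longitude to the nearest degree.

≈ lat -71°, lon -57°

Write both endpoints as unit vectors p₁, p₂ with components (cos φ cos λ, cos φ sin λ, sin φ).
The central angle between the endpoints is δ = arccos(p₁·p₂) ≈ 0.711 rad (40.7°).
Interpolate at f = 0.78 with slerp weights a = sin((1−f)δ)/sin δ ≈ 0.239, b = sin(fδ)/sin δ ≈ 0.807.
p = a·p₁ + b·p₂ ≈ (0.175, -0.272, -0.946); φ = arcsin(p_z) ≈ -71.13°, λ = atan2(p_y, p_x) ≈ -57.23°.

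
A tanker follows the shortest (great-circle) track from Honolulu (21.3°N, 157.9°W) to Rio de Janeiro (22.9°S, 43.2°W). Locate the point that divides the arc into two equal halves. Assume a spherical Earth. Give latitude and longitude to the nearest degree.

Write both endpoints as unit vectors p₁, p₂ with components (cos φ cos λ, cos φ sin λ, sin φ).
The central angle between the endpoints is δ = arccos(p₁·p₂) ≈ 2.094 rad (120.0°).
Interpolate at f = 1/2 with slerp weights a = sin((1−f)δ)/sin δ ≈ 1.000, b = sin(fδ)/sin δ ≈ 1.000.
p = a·p₁ + b·p₂ ≈ (-0.192, -0.981, -0.026); φ = arcsin(p_z) ≈ -1.48°, λ = atan2(p_y, p_x) ≈ -101.06°.

≈ (1°S, 101°W)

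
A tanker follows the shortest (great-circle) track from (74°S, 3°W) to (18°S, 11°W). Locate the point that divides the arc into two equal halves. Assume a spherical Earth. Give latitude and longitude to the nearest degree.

Convert each endpoint to a unit vector on the sphere (x = cos φ cos λ, y = cos φ sin λ, z = sin φ).
The central angle between the endpoints is δ = arccos(p₁·p₂) ≈ 0.980 rad (56.2°).
Interpolate at f = 1/2 with slerp weights a = sin((1−f)δ)/sin δ ≈ 0.567, b = sin(fδ)/sin δ ≈ 0.567.
p = a·p₁ + b·p₂ ≈ (0.685, -0.111, -0.720); φ = arcsin(p_z) ≈ -46.05°, λ = atan2(p_y, p_x) ≈ -9.20°.

≈ (46°S, 9°W)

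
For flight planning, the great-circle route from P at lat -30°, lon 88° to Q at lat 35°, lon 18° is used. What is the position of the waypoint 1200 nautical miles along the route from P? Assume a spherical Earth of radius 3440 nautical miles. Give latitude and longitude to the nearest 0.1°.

≈ lat -16.3°, lon 72.1°

Write both endpoints as unit vectors p₁, p₂ with components (cos φ cos λ, cos φ sin λ, sin φ).
The central angle between the endpoints is δ = arccos(p₁·p₂) ≈ 1.615 rad (92.5°). The total great-circle distance is δ·R ≈ 1.615 × 3440 ≈ 5555 nmi, so the target fraction is f = 1200/5555 ≈ 0.216.
Interpolate at f ≈ 0.216 with slerp weights a = sin((1−f)δ)/sin δ ≈ 0.955, b = sin(fδ)/sin δ ≈ 0.342.
p = a·p₁ + b·p₂ ≈ (0.295, 0.913, -0.281); φ = arcsin(p_z) ≈ -16.33°, λ = atan2(p_y, p_x) ≈ 72.07°.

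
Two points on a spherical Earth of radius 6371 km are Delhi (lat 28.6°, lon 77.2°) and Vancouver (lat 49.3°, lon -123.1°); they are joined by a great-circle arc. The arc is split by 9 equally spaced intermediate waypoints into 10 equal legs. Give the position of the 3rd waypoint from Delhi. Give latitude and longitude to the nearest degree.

The haversine formula gives a central angle δ ≈ 1.746 rad (100.0°) between the endpoints.
Interpolate at f = 3/10 with slerp weights a = sin((1−f)δ)/sin δ ≈ 0.954, b = sin(fδ)/sin δ ≈ 0.508.
p = a·p₁ + b·p₂ ≈ (0.005, 0.540, 0.842); φ = arcsin(p_z) ≈ 57.34°, λ = atan2(p_y, p_x) ≈ 89.49°.

≈ lat 57°, lon 89°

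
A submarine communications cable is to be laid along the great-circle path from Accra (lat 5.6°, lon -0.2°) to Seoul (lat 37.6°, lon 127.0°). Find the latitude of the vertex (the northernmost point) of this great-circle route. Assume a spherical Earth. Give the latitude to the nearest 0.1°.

The great circle lies in the plane with unit normal n̂ = (p₁ × p₂)/|p₁ × p₂|.
Here n̂_z ≈ +0.691; the vertex latitude is φ_max = arccos|n̂_z| ≈ 46.3°.
Check via Clairaut: cos φ_max = |cos φ₁| · sin C = cos(5.6°)·sin(44.0°) ≈ 0.691, again giving ≈ 46.3°.

≈ 46.3°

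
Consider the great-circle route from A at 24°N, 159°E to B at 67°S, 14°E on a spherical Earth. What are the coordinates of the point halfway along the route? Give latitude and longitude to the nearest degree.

≈ 39°S, 138°E

The haversine formula gives a central angle δ ≈ 2.301 rad (131.8°) between the endpoints.
Interpolate at f = 1/2 with slerp weights a = sin((1−f)δ)/sin δ ≈ 1.225, b = sin(fδ)/sin δ ≈ 1.225.
p = a·p₁ + b·p₂ ≈ (-0.580, 0.517, -0.629); φ = arcsin(p_z) ≈ -39.00°, λ = atan2(p_y, p_x) ≈ 138.31°.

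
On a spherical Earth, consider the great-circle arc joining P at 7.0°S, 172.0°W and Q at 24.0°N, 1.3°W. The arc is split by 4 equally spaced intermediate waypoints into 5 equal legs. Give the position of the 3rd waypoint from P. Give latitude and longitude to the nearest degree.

≈ 64°N, 82°W

Write both endpoints as unit vectors p₁, p₂ with components (cos φ cos λ, cos φ sin λ, sin φ).
The central angle between the endpoints is δ = arccos(p₁·p₂) ≈ 2.807 rad (160.8°).
Interpolate at f = 3/5 with slerp weights a = sin((1−f)δ)/sin δ ≈ 2.741, b = sin(fδ)/sin δ ≈ 3.022.
p = a·p₁ + b·p₂ ≈ (0.066, -0.441, 0.895); φ = arcsin(p_z) ≈ 63.51°, λ = atan2(p_y, p_x) ≈ -81.51°.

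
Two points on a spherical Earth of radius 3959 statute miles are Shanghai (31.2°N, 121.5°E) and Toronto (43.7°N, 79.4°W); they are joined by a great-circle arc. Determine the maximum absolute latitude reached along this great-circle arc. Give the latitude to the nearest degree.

≈ 77°N

The great circle lies in the plane with unit normal n̂ = (p₁ × p₂)/|p₁ × p₂|.
Here n̂_z ≈ +0.226; the vertex latitude is φ_max = arccos|n̂_z| ≈ 76.9°.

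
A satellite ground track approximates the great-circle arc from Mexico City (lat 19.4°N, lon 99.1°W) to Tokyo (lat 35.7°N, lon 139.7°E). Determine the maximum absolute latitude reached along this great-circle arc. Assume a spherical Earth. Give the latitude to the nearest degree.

The great circle lies in the plane with unit normal n̂ = (p₁ × p₂)/|p₁ × p₂|.
Here n̂_z ≈ -0.669; the vertex latitude is φ_max = arccos|n̂_z| ≈ 48.0°.

≈ 48°N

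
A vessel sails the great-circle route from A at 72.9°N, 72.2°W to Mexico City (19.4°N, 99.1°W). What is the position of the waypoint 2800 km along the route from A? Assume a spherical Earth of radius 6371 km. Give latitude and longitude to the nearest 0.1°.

From cos δ = sin φ₁ sin φ₂ + cos φ₁ cos φ₂ cos Δλ, the central angle is δ ≈ 0.971 rad (55.6°). The total great-circle distance is δ·R ≈ 0.971 × 6371 ≈ 6184 km, so the target fraction is f = 2800/6184 ≈ 0.453.
Interpolate at f ≈ 0.453 with slerp weights a = sin((1−f)δ)/sin δ ≈ 0.614, b = sin(fδ)/sin δ ≈ 0.516.
p = a·p₁ + b·p₂ ≈ (-0.022, -0.652, 0.758); φ = arcsin(p_z) ≈ 49.28°, λ = atan2(p_y, p_x) ≈ -91.91°.

≈ 49.3°N, 91.9°W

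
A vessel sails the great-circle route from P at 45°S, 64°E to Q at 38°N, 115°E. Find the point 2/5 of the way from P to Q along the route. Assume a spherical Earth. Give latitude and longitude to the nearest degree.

Convert each endpoint to a unit vector on the sphere (x = cos φ cos λ, y = cos φ sin λ, z = sin φ).
The central angle between the endpoints is δ = arccos(p₁·p₂) ≈ 1.656 rad (94.9°).
Interpolate at f = 2/5 with slerp weights a = sin((1−f)δ)/sin δ ≈ 0.841, b = sin(fδ)/sin δ ≈ 0.617.
p = a·p₁ + b·p₂ ≈ (0.055, 0.975, -0.215); φ = arcsin(p_z) ≈ -12.40°, λ = atan2(p_y, p_x) ≈ 86.76°.

≈ 12°S, 87°E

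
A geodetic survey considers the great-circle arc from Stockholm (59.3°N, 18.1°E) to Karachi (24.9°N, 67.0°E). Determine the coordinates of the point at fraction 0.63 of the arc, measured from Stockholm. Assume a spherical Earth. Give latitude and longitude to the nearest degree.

Write both endpoints as unit vectors p₁, p₂ with components (cos φ cos λ, cos φ sin λ, sin φ).
The central angle between the endpoints is δ = arccos(p₁·p₂) ≈ 0.841 rad (48.2°).
Interpolate at f = 0.63 with slerp weights a = sin((1−f)δ)/sin δ ≈ 0.411, b = sin(fδ)/sin δ ≈ 0.678.
p = a·p₁ + b·p₂ ≈ (0.440, 0.631, 0.639); φ = arcsin(p_z) ≈ 39.70°, λ = atan2(p_y, p_x) ≈ 55.15°.

≈ (40°N, 55°E)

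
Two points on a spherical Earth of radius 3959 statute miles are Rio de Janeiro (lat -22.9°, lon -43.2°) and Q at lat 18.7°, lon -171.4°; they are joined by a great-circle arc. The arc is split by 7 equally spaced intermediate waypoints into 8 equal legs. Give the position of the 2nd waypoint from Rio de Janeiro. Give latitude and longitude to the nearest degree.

≈ lat -16°, lon -78°

Write both endpoints as unit vectors p₁, p₂ with components (cos φ cos λ, cos φ sin λ, sin φ).
The central angle between the endpoints is δ = arccos(p₁·p₂) ≈ 2.297 rad (131.6°).
Interpolate at f = 2/8 with slerp weights a = sin((1−f)δ)/sin δ ≈ 1.322, b = sin(fδ)/sin δ ≈ 0.727.
p = a·p₁ + b·p₂ ≈ (0.207, -0.937, -0.282); φ = arcsin(p_z) ≈ -16.35°, λ = atan2(p_y, p_x) ≈ -77.53°.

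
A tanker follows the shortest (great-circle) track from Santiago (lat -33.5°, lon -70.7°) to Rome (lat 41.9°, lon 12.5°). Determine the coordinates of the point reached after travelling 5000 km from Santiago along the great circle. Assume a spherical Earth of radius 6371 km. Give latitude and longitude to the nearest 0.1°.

From cos δ = sin φ₁ sin φ₂ + cos φ₁ cos φ₂ cos Δλ, the central angle is δ ≈ 1.870 rad (107.2°). The total great-circle distance is δ·R ≈ 1.870 × 6371 ≈ 11916 km, so the target fraction is f = 5000/11916 ≈ 0.420.
Interpolate at f ≈ 0.420 with slerp weights a = sin((1−f)δ)/sin δ ≈ 0.926, b = sin(fδ)/sin δ ≈ 0.740.
p = a·p₁ + b·p₂ ≈ (0.793, -0.609, -0.017); φ = arcsin(p_z) ≈ -0.98°, λ = atan2(p_y, p_x) ≈ -37.56°.

≈ lat -1.0°, lon -37.6°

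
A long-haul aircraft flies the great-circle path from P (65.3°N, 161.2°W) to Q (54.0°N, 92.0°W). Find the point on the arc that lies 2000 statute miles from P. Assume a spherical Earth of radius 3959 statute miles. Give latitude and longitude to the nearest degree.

Write both endpoints as unit vectors p₁, p₂ with components (cos φ cos λ, cos φ sin λ, sin φ).
The central angle between the endpoints is δ = arccos(p₁·p₂) ≈ 0.605 rad (34.7°). The total great-circle distance is δ·R ≈ 0.605 × 3959 ≈ 2397 mi, so the target fraction is f = 2000/2397 ≈ 0.834.
Interpolate at f ≈ 0.834 with slerp weights a = sin((1−f)δ)/sin δ ≈ 0.176, b = sin(fδ)/sin δ ≈ 0.850.
p = a·p₁ + b·p₂ ≈ (-0.087, -0.523, 0.848); φ = arcsin(p_z) ≈ 57.97°, λ = atan2(p_y, p_x) ≈ -99.45°.

≈ (58°N, 99°W)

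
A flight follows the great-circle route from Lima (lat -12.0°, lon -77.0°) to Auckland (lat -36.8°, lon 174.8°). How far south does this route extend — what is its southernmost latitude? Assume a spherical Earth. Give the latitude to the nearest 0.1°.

≈ -41.5°

The great circle lies in the plane with unit normal n̂ = (p₁ × p₂)/|p₁ × p₂|.
Here n̂_z ≈ -0.749; the vertex latitude is φ_max = arccos|n̂_z| ≈ 41.5°.
Check via Clairaut: cos φ_max = |cos φ₁| · sin C = cos(12.0°)·sin(130.0°) ≈ 0.749, again giving ≈ 41.5°.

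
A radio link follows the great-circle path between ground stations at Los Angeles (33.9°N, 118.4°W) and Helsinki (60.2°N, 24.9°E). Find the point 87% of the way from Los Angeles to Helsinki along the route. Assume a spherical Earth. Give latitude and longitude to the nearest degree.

≈ 69°N, 10°E

The haversine formula gives a central angle δ ≈ 1.417 rad (81.2°) between the endpoints.
Interpolate at f = 0.87 with slerp weights a = sin((1−f)δ)/sin δ ≈ 0.185, b = sin(fδ)/sin δ ≈ 0.955.
p = a·p₁ + b·p₂ ≈ (0.357, 0.064, 0.932); φ = arcsin(p_z) ≈ 68.72°, λ = atan2(p_y, p_x) ≈ 10.23°.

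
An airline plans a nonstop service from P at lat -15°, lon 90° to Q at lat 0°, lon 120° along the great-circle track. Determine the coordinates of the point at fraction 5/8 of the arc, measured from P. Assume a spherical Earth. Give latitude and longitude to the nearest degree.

≈ lat -6°, lon 109°

Convert each endpoint to a unit vector on the sphere (x = cos φ cos λ, y = cos φ sin λ, z = sin φ).
The central angle between the endpoints is δ = arccos(p₁·p₂) ≈ 0.580 rad (33.2°).
Interpolate at f = 5/8 with slerp weights a = sin((1−f)δ)/sin δ ≈ 0.394, b = sin(fδ)/sin δ ≈ 0.647.
p = a·p₁ + b·p₂ ≈ (-0.324, 0.941, -0.102); φ = arcsin(p_z) ≈ -5.85°, λ = atan2(p_y, p_x) ≈ 108.98°.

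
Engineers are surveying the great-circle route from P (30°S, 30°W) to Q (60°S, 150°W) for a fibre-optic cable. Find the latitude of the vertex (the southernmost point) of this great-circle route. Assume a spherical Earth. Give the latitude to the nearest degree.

≈ 67°S

The great circle lies in the plane with unit normal n̂ = (p₁ × p₂)/|p₁ × p₂|.
Here n̂_z ≈ -0.384; the vertex latitude is φ_max = arccos|n̂_z| ≈ 67.4°.
Check via Clairaut: cos φ_max = |cos φ₁| · sin C = cos(30.0°)·sin(153.7°) ≈ 0.384, again giving ≈ 67.4°.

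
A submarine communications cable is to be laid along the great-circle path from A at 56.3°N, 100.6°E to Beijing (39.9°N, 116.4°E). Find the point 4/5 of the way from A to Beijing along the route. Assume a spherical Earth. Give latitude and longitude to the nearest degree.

From cos δ = sin φ₁ sin φ₂ + cos φ₁ cos φ₂ cos Δλ, the central angle is δ ≈ 0.339 rad (19.4°).
Interpolate at f = 4/5 with slerp weights a = sin((1−f)δ)/sin δ ≈ 0.204, b = sin(fδ)/sin δ ≈ 0.806.
p = a·p₁ + b·p₂ ≈ (-0.296, 0.665, 0.686); φ = arcsin(p_z) ≈ 43.33°, λ = atan2(p_y, p_x) ≈ 113.98°.

≈ 43°N, 114°E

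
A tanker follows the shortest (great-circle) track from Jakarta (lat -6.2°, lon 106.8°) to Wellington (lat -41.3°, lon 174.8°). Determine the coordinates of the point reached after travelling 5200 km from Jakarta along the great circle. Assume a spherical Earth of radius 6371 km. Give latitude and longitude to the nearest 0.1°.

Write both endpoints as unit vectors p₁, p₂ with components (cos φ cos λ, cos φ sin λ, sin φ).
The central angle between the endpoints is δ = arccos(p₁·p₂) ≈ 1.212 rad (69.4°). The total great-circle distance is δ·R ≈ 1.212 × 6371 ≈ 7722 km, so the target fraction is f = 5200/7722 ≈ 0.673.
Interpolate at f ≈ 0.673 with slerp weights a = sin((1−f)δ)/sin δ ≈ 0.412, b = sin(fδ)/sin δ ≈ 0.778.
p = a·p₁ + b·p₂ ≈ (-0.700, 0.445, -0.558); φ = arcsin(p_z) ≈ -33.92°, λ = atan2(p_y, p_x) ≈ 147.58°.

≈ lat -33.9°, lon 147.6°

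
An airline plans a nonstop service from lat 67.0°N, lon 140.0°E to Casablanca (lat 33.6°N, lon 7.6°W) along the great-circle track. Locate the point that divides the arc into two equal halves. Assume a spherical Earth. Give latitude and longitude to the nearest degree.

≈ lat 70°N, lon 15°E

The haversine formula gives a central angle δ ≈ 1.334 rad (76.4°) between the endpoints.
Interpolate at f = 1/2 with slerp weights a = sin((1−f)δ)/sin δ ≈ 0.636, b = sin(fδ)/sin δ ≈ 0.636.
p = a·p₁ + b·p₂ ≈ (0.335, 0.090, 0.938); φ = arcsin(p_z) ≈ 69.71°, λ = atan2(p_y, p_x) ≈ 15.00°.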